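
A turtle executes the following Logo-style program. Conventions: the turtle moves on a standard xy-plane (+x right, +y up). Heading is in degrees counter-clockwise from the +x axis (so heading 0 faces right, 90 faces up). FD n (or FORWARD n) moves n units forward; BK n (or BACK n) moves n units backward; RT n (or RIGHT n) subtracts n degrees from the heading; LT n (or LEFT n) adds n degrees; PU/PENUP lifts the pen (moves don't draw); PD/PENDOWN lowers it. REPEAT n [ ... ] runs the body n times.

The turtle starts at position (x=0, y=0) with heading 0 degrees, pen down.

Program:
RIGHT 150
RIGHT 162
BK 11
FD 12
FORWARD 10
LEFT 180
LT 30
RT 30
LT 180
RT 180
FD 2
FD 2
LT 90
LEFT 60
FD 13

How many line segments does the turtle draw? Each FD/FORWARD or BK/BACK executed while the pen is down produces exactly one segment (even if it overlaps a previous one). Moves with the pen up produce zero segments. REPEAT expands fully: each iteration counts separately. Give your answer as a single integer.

Answer: 6

Derivation:
Executing turtle program step by step:
Start: pos=(0,0), heading=0, pen down
RT 150: heading 0 -> 210
RT 162: heading 210 -> 48
BK 11: (0,0) -> (-7.36,-8.175) [heading=48, draw]
FD 12: (-7.36,-8.175) -> (0.669,0.743) [heading=48, draw]
FD 10: (0.669,0.743) -> (7.36,8.175) [heading=48, draw]
LT 180: heading 48 -> 228
LT 30: heading 228 -> 258
RT 30: heading 258 -> 228
LT 180: heading 228 -> 48
RT 180: heading 48 -> 228
FD 2: (7.36,8.175) -> (6.022,6.688) [heading=228, draw]
FD 2: (6.022,6.688) -> (4.684,5.202) [heading=228, draw]
LT 90: heading 228 -> 318
LT 60: heading 318 -> 18
FD 13: (4.684,5.202) -> (17.048,9.219) [heading=18, draw]
Final: pos=(17.048,9.219), heading=18, 6 segment(s) drawn
Segments drawn: 6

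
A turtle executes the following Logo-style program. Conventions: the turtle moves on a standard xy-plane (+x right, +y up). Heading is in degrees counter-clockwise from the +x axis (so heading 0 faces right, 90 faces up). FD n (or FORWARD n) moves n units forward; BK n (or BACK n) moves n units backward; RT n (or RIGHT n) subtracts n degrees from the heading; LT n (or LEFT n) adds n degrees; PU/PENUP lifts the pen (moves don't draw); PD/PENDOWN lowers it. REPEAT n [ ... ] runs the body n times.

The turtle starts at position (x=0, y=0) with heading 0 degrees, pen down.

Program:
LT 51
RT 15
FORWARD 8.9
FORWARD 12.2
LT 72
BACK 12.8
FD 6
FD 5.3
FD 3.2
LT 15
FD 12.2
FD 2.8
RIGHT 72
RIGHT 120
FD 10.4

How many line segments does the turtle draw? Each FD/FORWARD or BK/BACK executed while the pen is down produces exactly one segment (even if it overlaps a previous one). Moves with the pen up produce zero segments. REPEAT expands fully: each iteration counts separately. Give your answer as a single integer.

Executing turtle program step by step:
Start: pos=(0,0), heading=0, pen down
LT 51: heading 0 -> 51
RT 15: heading 51 -> 36
FD 8.9: (0,0) -> (7.2,5.231) [heading=36, draw]
FD 12.2: (7.2,5.231) -> (17.07,12.402) [heading=36, draw]
LT 72: heading 36 -> 108
BK 12.8: (17.07,12.402) -> (21.026,0.229) [heading=108, draw]
FD 6: (21.026,0.229) -> (19.172,5.935) [heading=108, draw]
FD 5.3: (19.172,5.935) -> (17.534,10.976) [heading=108, draw]
FD 3.2: (17.534,10.976) -> (16.545,14.019) [heading=108, draw]
LT 15: heading 108 -> 123
FD 12.2: (16.545,14.019) -> (9.9,24.251) [heading=123, draw]
FD 2.8: (9.9,24.251) -> (8.375,26.599) [heading=123, draw]
RT 72: heading 123 -> 51
RT 120: heading 51 -> 291
FD 10.4: (8.375,26.599) -> (12.102,16.89) [heading=291, draw]
Final: pos=(12.102,16.89), heading=291, 9 segment(s) drawn
Segments drawn: 9

Answer: 9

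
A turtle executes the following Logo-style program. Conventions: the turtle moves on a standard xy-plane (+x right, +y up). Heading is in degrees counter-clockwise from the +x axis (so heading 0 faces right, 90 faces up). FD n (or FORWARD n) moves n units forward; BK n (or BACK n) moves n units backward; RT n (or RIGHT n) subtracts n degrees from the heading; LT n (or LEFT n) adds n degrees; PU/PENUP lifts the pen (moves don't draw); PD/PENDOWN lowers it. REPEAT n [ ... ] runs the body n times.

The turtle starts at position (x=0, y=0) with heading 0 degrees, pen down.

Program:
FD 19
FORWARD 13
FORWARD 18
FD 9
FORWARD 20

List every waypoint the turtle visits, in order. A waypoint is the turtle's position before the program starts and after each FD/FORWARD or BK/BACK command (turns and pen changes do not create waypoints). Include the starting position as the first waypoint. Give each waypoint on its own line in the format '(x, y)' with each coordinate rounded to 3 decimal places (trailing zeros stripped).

Executing turtle program step by step:
Start: pos=(0,0), heading=0, pen down
FD 19: (0,0) -> (19,0) [heading=0, draw]
FD 13: (19,0) -> (32,0) [heading=0, draw]
FD 18: (32,0) -> (50,0) [heading=0, draw]
FD 9: (50,0) -> (59,0) [heading=0, draw]
FD 20: (59,0) -> (79,0) [heading=0, draw]
Final: pos=(79,0), heading=0, 5 segment(s) drawn
Waypoints (6 total):
(0, 0)
(19, 0)
(32, 0)
(50, 0)
(59, 0)
(79, 0)

Answer: (0, 0)
(19, 0)
(32, 0)
(50, 0)
(59, 0)
(79, 0)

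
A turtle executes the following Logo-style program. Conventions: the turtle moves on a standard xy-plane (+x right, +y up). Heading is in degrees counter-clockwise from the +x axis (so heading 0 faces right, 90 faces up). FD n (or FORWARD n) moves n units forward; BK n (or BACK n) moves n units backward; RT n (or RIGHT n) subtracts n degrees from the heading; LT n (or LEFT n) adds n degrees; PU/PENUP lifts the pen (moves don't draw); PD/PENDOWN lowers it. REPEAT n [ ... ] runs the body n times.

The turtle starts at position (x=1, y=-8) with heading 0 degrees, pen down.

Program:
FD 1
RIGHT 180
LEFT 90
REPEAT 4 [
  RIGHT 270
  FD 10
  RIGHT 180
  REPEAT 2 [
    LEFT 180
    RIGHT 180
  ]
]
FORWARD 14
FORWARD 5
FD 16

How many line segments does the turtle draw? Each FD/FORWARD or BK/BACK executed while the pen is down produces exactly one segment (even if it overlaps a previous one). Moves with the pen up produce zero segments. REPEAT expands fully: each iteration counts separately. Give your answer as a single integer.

Answer: 8

Derivation:
Executing turtle program step by step:
Start: pos=(1,-8), heading=0, pen down
FD 1: (1,-8) -> (2,-8) [heading=0, draw]
RT 180: heading 0 -> 180
LT 90: heading 180 -> 270
REPEAT 4 [
  -- iteration 1/4 --
  RT 270: heading 270 -> 0
  FD 10: (2,-8) -> (12,-8) [heading=0, draw]
  RT 180: heading 0 -> 180
  REPEAT 2 [
    -- iteration 1/2 --
    LT 180: heading 180 -> 0
    RT 180: heading 0 -> 180
    -- iteration 2/2 --
    LT 180: heading 180 -> 0
    RT 180: heading 0 -> 180
  ]
  -- iteration 2/4 --
  RT 270: heading 180 -> 270
  FD 10: (12,-8) -> (12,-18) [heading=270, draw]
  RT 180: heading 270 -> 90
  REPEAT 2 [
    -- iteration 1/2 --
    LT 180: heading 90 -> 270
    RT 180: heading 270 -> 90
    -- iteration 2/2 --
    LT 180: heading 90 -> 270
    RT 180: heading 270 -> 90
  ]
  -- iteration 3/4 --
  RT 270: heading 90 -> 180
  FD 10: (12,-18) -> (2,-18) [heading=180, draw]
  RT 180: heading 180 -> 0
  REPEAT 2 [
    -- iteration 1/2 --
    LT 180: heading 0 -> 180
    RT 180: heading 180 -> 0
    -- iteration 2/2 --
    LT 180: heading 0 -> 180
    RT 180: heading 180 -> 0
  ]
  -- iteration 4/4 --
  RT 270: heading 0 -> 90
  FD 10: (2,-18) -> (2,-8) [heading=90, draw]
  RT 180: heading 90 -> 270
  REPEAT 2 [
    -- iteration 1/2 --
    LT 180: heading 270 -> 90
    RT 180: heading 90 -> 270
    -- iteration 2/2 --
    LT 180: heading 270 -> 90
    RT 180: heading 90 -> 270
  ]
]
FD 14: (2,-8) -> (2,-22) [heading=270, draw]
FD 5: (2,-22) -> (2,-27) [heading=270, draw]
FD 16: (2,-27) -> (2,-43) [heading=270, draw]
Final: pos=(2,-43), heading=270, 8 segment(s) drawn
Segments drawn: 8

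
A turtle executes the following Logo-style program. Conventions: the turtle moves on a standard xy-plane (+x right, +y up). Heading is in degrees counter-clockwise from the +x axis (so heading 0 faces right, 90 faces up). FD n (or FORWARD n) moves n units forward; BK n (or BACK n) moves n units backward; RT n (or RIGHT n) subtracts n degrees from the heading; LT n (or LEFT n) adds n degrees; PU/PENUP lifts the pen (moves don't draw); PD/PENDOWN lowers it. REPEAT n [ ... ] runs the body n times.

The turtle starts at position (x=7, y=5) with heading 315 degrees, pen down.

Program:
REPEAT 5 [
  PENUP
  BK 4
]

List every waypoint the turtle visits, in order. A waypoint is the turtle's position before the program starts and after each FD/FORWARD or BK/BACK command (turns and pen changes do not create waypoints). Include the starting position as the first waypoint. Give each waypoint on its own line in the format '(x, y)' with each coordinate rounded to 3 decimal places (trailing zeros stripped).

Executing turtle program step by step:
Start: pos=(7,5), heading=315, pen down
REPEAT 5 [
  -- iteration 1/5 --
  PU: pen up
  BK 4: (7,5) -> (4.172,7.828) [heading=315, move]
  -- iteration 2/5 --
  PU: pen up
  BK 4: (4.172,7.828) -> (1.343,10.657) [heading=315, move]
  -- iteration 3/5 --
  PU: pen up
  BK 4: (1.343,10.657) -> (-1.485,13.485) [heading=315, move]
  -- iteration 4/5 --
  PU: pen up
  BK 4: (-1.485,13.485) -> (-4.314,16.314) [heading=315, move]
  -- iteration 5/5 --
  PU: pen up
  BK 4: (-4.314,16.314) -> (-7.142,19.142) [heading=315, move]
]
Final: pos=(-7.142,19.142), heading=315, 0 segment(s) drawn
Waypoints (6 total):
(7, 5)
(4.172, 7.828)
(1.343, 10.657)
(-1.485, 13.485)
(-4.314, 16.314)
(-7.142, 19.142)

Answer: (7, 5)
(4.172, 7.828)
(1.343, 10.657)
(-1.485, 13.485)
(-4.314, 16.314)
(-7.142, 19.142)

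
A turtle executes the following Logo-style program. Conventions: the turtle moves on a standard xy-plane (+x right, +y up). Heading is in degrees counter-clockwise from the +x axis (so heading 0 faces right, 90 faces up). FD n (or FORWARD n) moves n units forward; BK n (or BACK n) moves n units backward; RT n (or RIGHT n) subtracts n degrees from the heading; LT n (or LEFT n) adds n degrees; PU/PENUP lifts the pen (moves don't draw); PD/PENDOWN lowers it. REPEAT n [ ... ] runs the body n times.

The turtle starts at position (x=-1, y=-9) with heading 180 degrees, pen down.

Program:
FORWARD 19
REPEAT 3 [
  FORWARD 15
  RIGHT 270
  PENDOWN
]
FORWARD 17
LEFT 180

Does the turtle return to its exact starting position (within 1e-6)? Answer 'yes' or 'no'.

Executing turtle program step by step:
Start: pos=(-1,-9), heading=180, pen down
FD 19: (-1,-9) -> (-20,-9) [heading=180, draw]
REPEAT 3 [
  -- iteration 1/3 --
  FD 15: (-20,-9) -> (-35,-9) [heading=180, draw]
  RT 270: heading 180 -> 270
  PD: pen down
  -- iteration 2/3 --
  FD 15: (-35,-9) -> (-35,-24) [heading=270, draw]
  RT 270: heading 270 -> 0
  PD: pen down
  -- iteration 3/3 --
  FD 15: (-35,-24) -> (-20,-24) [heading=0, draw]
  RT 270: heading 0 -> 90
  PD: pen down
]
FD 17: (-20,-24) -> (-20,-7) [heading=90, draw]
LT 180: heading 90 -> 270
Final: pos=(-20,-7), heading=270, 5 segment(s) drawn

Start position: (-1, -9)
Final position: (-20, -7)
Distance = 19.105; >= 1e-6 -> NOT closed

Answer: no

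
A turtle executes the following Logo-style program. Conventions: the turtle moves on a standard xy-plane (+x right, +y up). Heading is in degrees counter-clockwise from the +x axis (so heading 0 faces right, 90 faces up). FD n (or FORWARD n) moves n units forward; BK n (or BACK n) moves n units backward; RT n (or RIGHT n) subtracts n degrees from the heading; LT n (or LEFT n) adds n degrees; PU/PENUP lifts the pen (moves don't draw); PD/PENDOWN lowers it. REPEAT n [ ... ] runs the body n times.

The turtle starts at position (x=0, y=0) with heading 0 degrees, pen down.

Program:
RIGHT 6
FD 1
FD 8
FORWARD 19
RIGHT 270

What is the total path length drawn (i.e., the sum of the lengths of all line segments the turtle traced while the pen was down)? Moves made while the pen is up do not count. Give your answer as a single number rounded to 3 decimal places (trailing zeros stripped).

Executing turtle program step by step:
Start: pos=(0,0), heading=0, pen down
RT 6: heading 0 -> 354
FD 1: (0,0) -> (0.995,-0.105) [heading=354, draw]
FD 8: (0.995,-0.105) -> (8.951,-0.941) [heading=354, draw]
FD 19: (8.951,-0.941) -> (27.847,-2.927) [heading=354, draw]
RT 270: heading 354 -> 84
Final: pos=(27.847,-2.927), heading=84, 3 segment(s) drawn

Segment lengths:
  seg 1: (0,0) -> (0.995,-0.105), length = 1
  seg 2: (0.995,-0.105) -> (8.951,-0.941), length = 8
  seg 3: (8.951,-0.941) -> (27.847,-2.927), length = 19
Total = 28

Answer: 28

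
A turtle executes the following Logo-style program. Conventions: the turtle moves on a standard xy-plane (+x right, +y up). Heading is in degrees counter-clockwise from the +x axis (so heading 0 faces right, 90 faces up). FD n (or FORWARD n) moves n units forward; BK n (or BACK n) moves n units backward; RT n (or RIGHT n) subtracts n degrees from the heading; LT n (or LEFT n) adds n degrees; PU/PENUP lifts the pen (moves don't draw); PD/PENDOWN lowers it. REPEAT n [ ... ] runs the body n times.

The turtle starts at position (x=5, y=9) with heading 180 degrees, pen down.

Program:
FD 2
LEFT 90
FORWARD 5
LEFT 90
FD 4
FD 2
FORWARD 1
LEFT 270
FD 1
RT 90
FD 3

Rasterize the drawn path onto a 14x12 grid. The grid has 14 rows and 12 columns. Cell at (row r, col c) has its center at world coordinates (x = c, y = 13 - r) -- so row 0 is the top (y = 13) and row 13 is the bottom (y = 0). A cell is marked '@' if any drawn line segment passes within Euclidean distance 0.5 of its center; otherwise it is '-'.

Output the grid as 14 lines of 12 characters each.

Segment 0: (5,9) -> (3,9)
Segment 1: (3,9) -> (3,4)
Segment 2: (3,4) -> (7,4)
Segment 3: (7,4) -> (9,4)
Segment 4: (9,4) -> (10,4)
Segment 5: (10,4) -> (10,3)
Segment 6: (10,3) -> (7,3)

Answer: ------------
------------
------------
------------
---@@@------
---@--------
---@--------
---@--------
---@--------
---@@@@@@@@-
-------@@@@-
------------
------------
------------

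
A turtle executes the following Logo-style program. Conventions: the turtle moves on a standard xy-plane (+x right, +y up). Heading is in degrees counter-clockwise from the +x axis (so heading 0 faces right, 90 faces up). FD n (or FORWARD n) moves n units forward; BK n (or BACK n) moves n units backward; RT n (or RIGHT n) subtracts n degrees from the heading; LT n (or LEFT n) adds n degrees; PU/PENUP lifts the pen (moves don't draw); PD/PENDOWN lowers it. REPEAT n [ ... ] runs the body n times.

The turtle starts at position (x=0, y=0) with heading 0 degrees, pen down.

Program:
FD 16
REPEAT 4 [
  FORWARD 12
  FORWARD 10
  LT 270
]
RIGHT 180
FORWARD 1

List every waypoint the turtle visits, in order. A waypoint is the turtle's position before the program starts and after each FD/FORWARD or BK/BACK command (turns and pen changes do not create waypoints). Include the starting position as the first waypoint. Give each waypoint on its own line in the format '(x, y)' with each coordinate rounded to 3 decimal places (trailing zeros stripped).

Answer: (0, 0)
(16, 0)
(28, 0)
(38, 0)
(38, -12)
(38, -22)
(26, -22)
(16, -22)
(16, -10)
(16, 0)
(15, 0)

Derivation:
Executing turtle program step by step:
Start: pos=(0,0), heading=0, pen down
FD 16: (0,0) -> (16,0) [heading=0, draw]
REPEAT 4 [
  -- iteration 1/4 --
  FD 12: (16,0) -> (28,0) [heading=0, draw]
  FD 10: (28,0) -> (38,0) [heading=0, draw]
  LT 270: heading 0 -> 270
  -- iteration 2/4 --
  FD 12: (38,0) -> (38,-12) [heading=270, draw]
  FD 10: (38,-12) -> (38,-22) [heading=270, draw]
  LT 270: heading 270 -> 180
  -- iteration 3/4 --
  FD 12: (38,-22) -> (26,-22) [heading=180, draw]
  FD 10: (26,-22) -> (16,-22) [heading=180, draw]
  LT 270: heading 180 -> 90
  -- iteration 4/4 --
  FD 12: (16,-22) -> (16,-10) [heading=90, draw]
  FD 10: (16,-10) -> (16,0) [heading=90, draw]
  LT 270: heading 90 -> 0
]
RT 180: heading 0 -> 180
FD 1: (16,0) -> (15,0) [heading=180, draw]
Final: pos=(15,0), heading=180, 10 segment(s) drawn
Waypoints (11 total):
(0, 0)
(16, 0)
(28, 0)
(38, 0)
(38, -12)
(38, -22)
(26, -22)
(16, -22)
(16, -10)
(16, 0)
(15, 0)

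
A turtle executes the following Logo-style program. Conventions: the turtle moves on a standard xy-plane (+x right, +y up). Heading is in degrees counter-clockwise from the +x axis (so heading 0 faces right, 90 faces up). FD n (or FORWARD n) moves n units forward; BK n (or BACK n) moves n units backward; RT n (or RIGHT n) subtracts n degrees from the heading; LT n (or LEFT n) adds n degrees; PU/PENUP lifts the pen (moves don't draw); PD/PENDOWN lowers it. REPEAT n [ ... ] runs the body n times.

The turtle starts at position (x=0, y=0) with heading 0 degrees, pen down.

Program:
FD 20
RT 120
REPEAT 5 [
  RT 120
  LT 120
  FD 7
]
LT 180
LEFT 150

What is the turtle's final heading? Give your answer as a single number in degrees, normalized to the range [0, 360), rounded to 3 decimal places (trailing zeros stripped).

Executing turtle program step by step:
Start: pos=(0,0), heading=0, pen down
FD 20: (0,0) -> (20,0) [heading=0, draw]
RT 120: heading 0 -> 240
REPEAT 5 [
  -- iteration 1/5 --
  RT 120: heading 240 -> 120
  LT 120: heading 120 -> 240
  FD 7: (20,0) -> (16.5,-6.062) [heading=240, draw]
  -- iteration 2/5 --
  RT 120: heading 240 -> 120
  LT 120: heading 120 -> 240
  FD 7: (16.5,-6.062) -> (13,-12.124) [heading=240, draw]
  -- iteration 3/5 --
  RT 120: heading 240 -> 120
  LT 120: heading 120 -> 240
  FD 7: (13,-12.124) -> (9.5,-18.187) [heading=240, draw]
  -- iteration 4/5 --
  RT 120: heading 240 -> 120
  LT 120: heading 120 -> 240
  FD 7: (9.5,-18.187) -> (6,-24.249) [heading=240, draw]
  -- iteration 5/5 --
  RT 120: heading 240 -> 120
  LT 120: heading 120 -> 240
  FD 7: (6,-24.249) -> (2.5,-30.311) [heading=240, draw]
]
LT 180: heading 240 -> 60
LT 150: heading 60 -> 210
Final: pos=(2.5,-30.311), heading=210, 6 segment(s) drawn

Answer: 210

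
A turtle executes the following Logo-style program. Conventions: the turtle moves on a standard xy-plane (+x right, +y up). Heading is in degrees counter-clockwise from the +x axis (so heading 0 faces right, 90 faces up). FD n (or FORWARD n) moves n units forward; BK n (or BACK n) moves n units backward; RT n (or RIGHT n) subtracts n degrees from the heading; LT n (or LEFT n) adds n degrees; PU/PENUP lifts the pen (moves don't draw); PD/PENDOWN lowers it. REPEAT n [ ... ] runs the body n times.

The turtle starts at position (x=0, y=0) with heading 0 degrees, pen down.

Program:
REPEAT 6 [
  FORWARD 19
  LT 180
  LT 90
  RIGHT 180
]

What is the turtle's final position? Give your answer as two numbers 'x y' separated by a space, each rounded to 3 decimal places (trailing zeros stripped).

Executing turtle program step by step:
Start: pos=(0,0), heading=0, pen down
REPEAT 6 [
  -- iteration 1/6 --
  FD 19: (0,0) -> (19,0) [heading=0, draw]
  LT 180: heading 0 -> 180
  LT 90: heading 180 -> 270
  RT 180: heading 270 -> 90
  -- iteration 2/6 --
  FD 19: (19,0) -> (19,19) [heading=90, draw]
  LT 180: heading 90 -> 270
  LT 90: heading 270 -> 0
  RT 180: heading 0 -> 180
  -- iteration 3/6 --
  FD 19: (19,19) -> (0,19) [heading=180, draw]
  LT 180: heading 180 -> 0
  LT 90: heading 0 -> 90
  RT 180: heading 90 -> 270
  -- iteration 4/6 --
  FD 19: (0,19) -> (0,0) [heading=270, draw]
  LT 180: heading 270 -> 90
  LT 90: heading 90 -> 180
  RT 180: heading 180 -> 0
  -- iteration 5/6 --
  FD 19: (0,0) -> (19,0) [heading=0, draw]
  LT 180: heading 0 -> 180
  LT 90: heading 180 -> 270
  RT 180: heading 270 -> 90
  -- iteration 6/6 --
  FD 19: (19,0) -> (19,19) [heading=90, draw]
  LT 180: heading 90 -> 270
  LT 90: heading 270 -> 0
  RT 180: heading 0 -> 180
]
Final: pos=(19,19), heading=180, 6 segment(s) drawn

Answer: 19 19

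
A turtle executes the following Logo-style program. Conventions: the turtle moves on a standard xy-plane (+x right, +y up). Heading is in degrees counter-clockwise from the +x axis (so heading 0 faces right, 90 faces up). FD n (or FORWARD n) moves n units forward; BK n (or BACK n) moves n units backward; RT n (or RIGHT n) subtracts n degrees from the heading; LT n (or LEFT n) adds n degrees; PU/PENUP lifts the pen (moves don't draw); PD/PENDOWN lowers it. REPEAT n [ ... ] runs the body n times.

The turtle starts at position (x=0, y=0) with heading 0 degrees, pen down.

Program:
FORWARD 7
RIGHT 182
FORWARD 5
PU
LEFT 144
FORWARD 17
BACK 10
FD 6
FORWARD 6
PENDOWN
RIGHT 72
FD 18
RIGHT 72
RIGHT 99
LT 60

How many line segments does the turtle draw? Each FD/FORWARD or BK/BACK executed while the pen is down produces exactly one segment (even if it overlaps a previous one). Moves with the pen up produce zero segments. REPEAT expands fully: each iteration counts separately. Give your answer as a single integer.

Answer: 3

Derivation:
Executing turtle program step by step:
Start: pos=(0,0), heading=0, pen down
FD 7: (0,0) -> (7,0) [heading=0, draw]
RT 182: heading 0 -> 178
FD 5: (7,0) -> (2.003,0.174) [heading=178, draw]
PU: pen up
LT 144: heading 178 -> 322
FD 17: (2.003,0.174) -> (15.399,-10.292) [heading=322, move]
BK 10: (15.399,-10.292) -> (7.519,-4.135) [heading=322, move]
FD 6: (7.519,-4.135) -> (12.247,-7.829) [heading=322, move]
FD 6: (12.247,-7.829) -> (16.975,-11.523) [heading=322, move]
PD: pen down
RT 72: heading 322 -> 250
FD 18: (16.975,-11.523) -> (10.819,-28.438) [heading=250, draw]
RT 72: heading 250 -> 178
RT 99: heading 178 -> 79
LT 60: heading 79 -> 139
Final: pos=(10.819,-28.438), heading=139, 3 segment(s) drawn
Segments drawn: 3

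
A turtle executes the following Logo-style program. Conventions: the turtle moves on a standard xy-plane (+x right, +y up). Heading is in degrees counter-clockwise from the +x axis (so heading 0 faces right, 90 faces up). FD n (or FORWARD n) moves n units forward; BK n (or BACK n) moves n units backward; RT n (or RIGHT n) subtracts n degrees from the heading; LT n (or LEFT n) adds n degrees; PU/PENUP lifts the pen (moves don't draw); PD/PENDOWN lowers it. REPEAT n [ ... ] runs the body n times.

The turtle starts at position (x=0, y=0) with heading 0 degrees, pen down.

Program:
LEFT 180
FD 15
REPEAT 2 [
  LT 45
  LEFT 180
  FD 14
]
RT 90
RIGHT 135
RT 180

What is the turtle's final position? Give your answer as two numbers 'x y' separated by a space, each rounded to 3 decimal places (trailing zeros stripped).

Executing turtle program step by step:
Start: pos=(0,0), heading=0, pen down
LT 180: heading 0 -> 180
FD 15: (0,0) -> (-15,0) [heading=180, draw]
REPEAT 2 [
  -- iteration 1/2 --
  LT 45: heading 180 -> 225
  LT 180: heading 225 -> 45
  FD 14: (-15,0) -> (-5.101,9.899) [heading=45, draw]
  -- iteration 2/2 --
  LT 45: heading 45 -> 90
  LT 180: heading 90 -> 270
  FD 14: (-5.101,9.899) -> (-5.101,-4.101) [heading=270, draw]
]
RT 90: heading 270 -> 180
RT 135: heading 180 -> 45
RT 180: heading 45 -> 225
Final: pos=(-5.101,-4.101), heading=225, 3 segment(s) drawn

Answer: -5.101 -4.101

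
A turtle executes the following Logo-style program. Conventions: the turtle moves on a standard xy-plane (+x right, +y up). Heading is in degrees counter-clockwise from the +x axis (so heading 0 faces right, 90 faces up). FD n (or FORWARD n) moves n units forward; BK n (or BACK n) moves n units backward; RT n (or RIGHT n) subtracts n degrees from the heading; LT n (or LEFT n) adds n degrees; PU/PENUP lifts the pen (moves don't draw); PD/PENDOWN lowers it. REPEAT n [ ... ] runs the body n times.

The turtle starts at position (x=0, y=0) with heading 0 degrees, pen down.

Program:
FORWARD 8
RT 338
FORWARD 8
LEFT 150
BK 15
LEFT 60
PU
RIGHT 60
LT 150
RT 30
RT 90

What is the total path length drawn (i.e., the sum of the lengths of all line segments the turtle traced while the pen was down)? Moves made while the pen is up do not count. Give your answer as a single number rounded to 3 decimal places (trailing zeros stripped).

Executing turtle program step by step:
Start: pos=(0,0), heading=0, pen down
FD 8: (0,0) -> (8,0) [heading=0, draw]
RT 338: heading 0 -> 22
FD 8: (8,0) -> (15.417,2.997) [heading=22, draw]
LT 150: heading 22 -> 172
BK 15: (15.417,2.997) -> (30.271,0.909) [heading=172, draw]
LT 60: heading 172 -> 232
PU: pen up
RT 60: heading 232 -> 172
LT 150: heading 172 -> 322
RT 30: heading 322 -> 292
RT 90: heading 292 -> 202
Final: pos=(30.271,0.909), heading=202, 3 segment(s) drawn

Segment lengths:
  seg 1: (0,0) -> (8,0), length = 8
  seg 2: (8,0) -> (15.417,2.997), length = 8
  seg 3: (15.417,2.997) -> (30.271,0.909), length = 15
Total = 31

Answer: 31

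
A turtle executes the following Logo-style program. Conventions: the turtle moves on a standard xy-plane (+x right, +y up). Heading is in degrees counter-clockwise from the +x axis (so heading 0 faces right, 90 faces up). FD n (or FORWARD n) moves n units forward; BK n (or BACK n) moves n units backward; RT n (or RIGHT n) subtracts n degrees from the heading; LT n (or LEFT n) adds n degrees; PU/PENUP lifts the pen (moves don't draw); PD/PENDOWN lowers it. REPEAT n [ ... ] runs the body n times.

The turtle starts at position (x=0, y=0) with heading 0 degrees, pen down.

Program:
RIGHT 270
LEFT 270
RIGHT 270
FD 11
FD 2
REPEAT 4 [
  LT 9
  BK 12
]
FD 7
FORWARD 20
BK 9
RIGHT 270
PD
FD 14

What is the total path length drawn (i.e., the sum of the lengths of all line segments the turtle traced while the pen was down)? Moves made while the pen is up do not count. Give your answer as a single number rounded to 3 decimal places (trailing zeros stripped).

Answer: 111

Derivation:
Executing turtle program step by step:
Start: pos=(0,0), heading=0, pen down
RT 270: heading 0 -> 90
LT 270: heading 90 -> 0
RT 270: heading 0 -> 90
FD 11: (0,0) -> (0,11) [heading=90, draw]
FD 2: (0,11) -> (0,13) [heading=90, draw]
REPEAT 4 [
  -- iteration 1/4 --
  LT 9: heading 90 -> 99
  BK 12: (0,13) -> (1.877,1.148) [heading=99, draw]
  -- iteration 2/4 --
  LT 9: heading 99 -> 108
  BK 12: (1.877,1.148) -> (5.585,-10.265) [heading=108, draw]
  -- iteration 3/4 --
  LT 9: heading 108 -> 117
  BK 12: (5.585,-10.265) -> (11.033,-20.957) [heading=117, draw]
  -- iteration 4/4 --
  LT 9: heading 117 -> 126
  BK 12: (11.033,-20.957) -> (18.087,-30.665) [heading=126, draw]
]
FD 7: (18.087,-30.665) -> (13.972,-25.002) [heading=126, draw]
FD 20: (13.972,-25.002) -> (2.217,-8.822) [heading=126, draw]
BK 9: (2.217,-8.822) -> (7.507,-16.103) [heading=126, draw]
RT 270: heading 126 -> 216
PD: pen down
FD 14: (7.507,-16.103) -> (-3.82,-24.332) [heading=216, draw]
Final: pos=(-3.82,-24.332), heading=216, 10 segment(s) drawn

Segment lengths:
  seg 1: (0,0) -> (0,11), length = 11
  seg 2: (0,11) -> (0,13), length = 2
  seg 3: (0,13) -> (1.877,1.148), length = 12
  seg 4: (1.877,1.148) -> (5.585,-10.265), length = 12
  seg 5: (5.585,-10.265) -> (11.033,-20.957), length = 12
  seg 6: (11.033,-20.957) -> (18.087,-30.665), length = 12
  seg 7: (18.087,-30.665) -> (13.972,-25.002), length = 7
  seg 8: (13.972,-25.002) -> (2.217,-8.822), length = 20
  seg 9: (2.217,-8.822) -> (7.507,-16.103), length = 9
  seg 10: (7.507,-16.103) -> (-3.82,-24.332), length = 14
Total = 111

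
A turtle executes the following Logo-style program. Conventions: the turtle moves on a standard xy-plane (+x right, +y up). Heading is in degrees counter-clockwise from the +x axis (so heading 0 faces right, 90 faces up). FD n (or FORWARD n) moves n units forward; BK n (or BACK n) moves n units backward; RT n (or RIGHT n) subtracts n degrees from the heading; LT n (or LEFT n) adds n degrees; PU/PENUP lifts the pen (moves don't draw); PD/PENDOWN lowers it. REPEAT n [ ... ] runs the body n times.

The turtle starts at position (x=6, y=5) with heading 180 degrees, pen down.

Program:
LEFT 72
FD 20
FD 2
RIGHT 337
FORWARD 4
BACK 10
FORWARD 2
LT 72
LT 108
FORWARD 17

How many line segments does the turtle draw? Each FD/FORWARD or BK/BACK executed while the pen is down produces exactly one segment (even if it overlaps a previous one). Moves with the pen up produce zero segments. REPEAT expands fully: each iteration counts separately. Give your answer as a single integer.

Executing turtle program step by step:
Start: pos=(6,5), heading=180, pen down
LT 72: heading 180 -> 252
FD 20: (6,5) -> (-0.18,-14.021) [heading=252, draw]
FD 2: (-0.18,-14.021) -> (-0.798,-15.923) [heading=252, draw]
RT 337: heading 252 -> 275
FD 4: (-0.798,-15.923) -> (-0.45,-19.908) [heading=275, draw]
BK 10: (-0.45,-19.908) -> (-1.321,-9.946) [heading=275, draw]
FD 2: (-1.321,-9.946) -> (-1.147,-11.938) [heading=275, draw]
LT 72: heading 275 -> 347
LT 108: heading 347 -> 95
FD 17: (-1.147,-11.938) -> (-2.629,4.997) [heading=95, draw]
Final: pos=(-2.629,4.997), heading=95, 6 segment(s) drawn
Segments drawn: 6

Answer: 6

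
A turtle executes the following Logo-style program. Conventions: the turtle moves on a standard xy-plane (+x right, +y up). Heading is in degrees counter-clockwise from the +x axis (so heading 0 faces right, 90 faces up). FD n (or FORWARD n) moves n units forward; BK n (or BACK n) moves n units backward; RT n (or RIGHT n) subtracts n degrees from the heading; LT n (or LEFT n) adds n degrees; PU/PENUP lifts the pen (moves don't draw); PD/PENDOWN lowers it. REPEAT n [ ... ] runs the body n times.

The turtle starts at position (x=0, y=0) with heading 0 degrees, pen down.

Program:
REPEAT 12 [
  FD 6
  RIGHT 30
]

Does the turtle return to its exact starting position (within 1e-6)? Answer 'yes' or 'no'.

Executing turtle program step by step:
Start: pos=(0,0), heading=0, pen down
REPEAT 12 [
  -- iteration 1/12 --
  FD 6: (0,0) -> (6,0) [heading=0, draw]
  RT 30: heading 0 -> 330
  -- iteration 2/12 --
  FD 6: (6,0) -> (11.196,-3) [heading=330, draw]
  RT 30: heading 330 -> 300
  -- iteration 3/12 --
  FD 6: (11.196,-3) -> (14.196,-8.196) [heading=300, draw]
  RT 30: heading 300 -> 270
  -- iteration 4/12 --
  FD 6: (14.196,-8.196) -> (14.196,-14.196) [heading=270, draw]
  RT 30: heading 270 -> 240
  -- iteration 5/12 --
  FD 6: (14.196,-14.196) -> (11.196,-19.392) [heading=240, draw]
  RT 30: heading 240 -> 210
  -- iteration 6/12 --
  FD 6: (11.196,-19.392) -> (6,-22.392) [heading=210, draw]
  RT 30: heading 210 -> 180
  -- iteration 7/12 --
  FD 6: (6,-22.392) -> (0,-22.392) [heading=180, draw]
  RT 30: heading 180 -> 150
  -- iteration 8/12 --
  FD 6: (0,-22.392) -> (-5.196,-19.392) [heading=150, draw]
  RT 30: heading 150 -> 120
  -- iteration 9/12 --
  FD 6: (-5.196,-19.392) -> (-8.196,-14.196) [heading=120, draw]
  RT 30: heading 120 -> 90
  -- iteration 10/12 --
  FD 6: (-8.196,-14.196) -> (-8.196,-8.196) [heading=90, draw]
  RT 30: heading 90 -> 60
  -- iteration 11/12 --
  FD 6: (-8.196,-8.196) -> (-5.196,-3) [heading=60, draw]
  RT 30: heading 60 -> 30
  -- iteration 12/12 --
  FD 6: (-5.196,-3) -> (0,0) [heading=30, draw]
  RT 30: heading 30 -> 0
]
Final: pos=(0,0), heading=0, 12 segment(s) drawn

Start position: (0, 0)
Final position: (0, 0)
Distance = 0; < 1e-6 -> CLOSED

Answer: yes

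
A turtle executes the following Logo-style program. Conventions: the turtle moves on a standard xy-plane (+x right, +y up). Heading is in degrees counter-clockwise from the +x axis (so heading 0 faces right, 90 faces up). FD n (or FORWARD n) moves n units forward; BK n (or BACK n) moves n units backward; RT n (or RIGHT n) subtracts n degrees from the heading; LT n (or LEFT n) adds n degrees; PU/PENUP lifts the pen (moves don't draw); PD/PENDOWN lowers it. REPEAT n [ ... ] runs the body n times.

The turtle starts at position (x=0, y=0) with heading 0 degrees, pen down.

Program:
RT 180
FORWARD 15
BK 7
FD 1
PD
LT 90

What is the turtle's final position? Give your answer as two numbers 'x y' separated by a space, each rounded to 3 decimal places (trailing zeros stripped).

Executing turtle program step by step:
Start: pos=(0,0), heading=0, pen down
RT 180: heading 0 -> 180
FD 15: (0,0) -> (-15,0) [heading=180, draw]
BK 7: (-15,0) -> (-8,0) [heading=180, draw]
FD 1: (-8,0) -> (-9,0) [heading=180, draw]
PD: pen down
LT 90: heading 180 -> 270
Final: pos=(-9,0), heading=270, 3 segment(s) drawn

Answer: -9 0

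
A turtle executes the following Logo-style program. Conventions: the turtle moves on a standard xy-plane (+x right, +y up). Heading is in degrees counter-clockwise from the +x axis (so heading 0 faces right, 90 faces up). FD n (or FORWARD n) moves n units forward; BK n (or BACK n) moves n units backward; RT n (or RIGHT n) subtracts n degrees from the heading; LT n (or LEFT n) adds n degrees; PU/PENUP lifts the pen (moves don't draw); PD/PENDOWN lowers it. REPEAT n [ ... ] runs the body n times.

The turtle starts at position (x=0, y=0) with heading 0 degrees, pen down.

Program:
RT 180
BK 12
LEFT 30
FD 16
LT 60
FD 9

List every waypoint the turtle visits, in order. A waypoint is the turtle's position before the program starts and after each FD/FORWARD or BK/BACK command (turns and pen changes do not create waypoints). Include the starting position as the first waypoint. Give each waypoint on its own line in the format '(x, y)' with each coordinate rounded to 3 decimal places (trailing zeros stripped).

Executing turtle program step by step:
Start: pos=(0,0), heading=0, pen down
RT 180: heading 0 -> 180
BK 12: (0,0) -> (12,0) [heading=180, draw]
LT 30: heading 180 -> 210
FD 16: (12,0) -> (-1.856,-8) [heading=210, draw]
LT 60: heading 210 -> 270
FD 9: (-1.856,-8) -> (-1.856,-17) [heading=270, draw]
Final: pos=(-1.856,-17), heading=270, 3 segment(s) drawn
Waypoints (4 total):
(0, 0)
(12, 0)
(-1.856, -8)
(-1.856, -17)

Answer: (0, 0)
(12, 0)
(-1.856, -8)
(-1.856, -17)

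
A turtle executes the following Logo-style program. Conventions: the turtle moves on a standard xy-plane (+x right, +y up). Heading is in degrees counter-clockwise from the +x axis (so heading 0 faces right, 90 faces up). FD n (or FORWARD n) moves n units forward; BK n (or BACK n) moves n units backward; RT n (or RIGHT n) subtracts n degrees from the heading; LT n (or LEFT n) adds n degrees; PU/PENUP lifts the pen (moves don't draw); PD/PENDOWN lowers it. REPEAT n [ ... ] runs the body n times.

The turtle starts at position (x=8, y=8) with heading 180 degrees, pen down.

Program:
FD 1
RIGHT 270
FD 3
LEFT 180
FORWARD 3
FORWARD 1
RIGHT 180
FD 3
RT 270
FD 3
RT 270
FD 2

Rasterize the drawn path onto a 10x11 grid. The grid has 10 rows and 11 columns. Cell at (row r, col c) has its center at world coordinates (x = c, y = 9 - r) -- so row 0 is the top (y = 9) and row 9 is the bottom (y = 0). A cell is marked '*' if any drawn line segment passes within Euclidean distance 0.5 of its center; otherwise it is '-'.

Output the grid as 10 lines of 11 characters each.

Segment 0: (8,8) -> (7,8)
Segment 1: (7,8) -> (7,5)
Segment 2: (7,5) -> (7,8)
Segment 3: (7,8) -> (7,9)
Segment 4: (7,9) -> (7,6)
Segment 5: (7,6) -> (10,6)
Segment 6: (10,6) -> (10,8)

Answer: -------*---
-------**-*
-------*--*
-------****
-------*---
-----------
-----------
-----------
-----------
-----------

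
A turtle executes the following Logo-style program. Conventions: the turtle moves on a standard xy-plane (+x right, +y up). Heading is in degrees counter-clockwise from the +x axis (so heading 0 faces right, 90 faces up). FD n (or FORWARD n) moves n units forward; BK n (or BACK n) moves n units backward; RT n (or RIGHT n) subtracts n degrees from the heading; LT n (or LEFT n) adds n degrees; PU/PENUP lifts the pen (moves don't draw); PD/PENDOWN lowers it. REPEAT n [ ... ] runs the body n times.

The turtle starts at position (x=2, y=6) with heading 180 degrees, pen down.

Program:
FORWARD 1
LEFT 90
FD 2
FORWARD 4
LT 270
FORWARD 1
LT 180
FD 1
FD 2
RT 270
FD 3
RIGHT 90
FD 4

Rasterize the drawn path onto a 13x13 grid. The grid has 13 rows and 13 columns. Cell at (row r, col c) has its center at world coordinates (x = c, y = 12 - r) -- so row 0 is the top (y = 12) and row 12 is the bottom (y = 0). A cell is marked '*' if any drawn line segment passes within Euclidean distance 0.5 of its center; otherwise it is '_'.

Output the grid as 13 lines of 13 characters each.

Segment 0: (2,6) -> (1,6)
Segment 1: (1,6) -> (1,4)
Segment 2: (1,4) -> (1,0)
Segment 3: (1,0) -> (-0,0)
Segment 4: (-0,0) -> (1,-0)
Segment 5: (1,-0) -> (3,-0)
Segment 6: (3,-0) -> (3,3)
Segment 7: (3,3) -> (7,3)

Answer: _____________
_____________
_____________
_____________
_____________
_____________
_**__________
_*___________
_*___________
_*_*****_____
_*_*_________
_*_*_________
****_________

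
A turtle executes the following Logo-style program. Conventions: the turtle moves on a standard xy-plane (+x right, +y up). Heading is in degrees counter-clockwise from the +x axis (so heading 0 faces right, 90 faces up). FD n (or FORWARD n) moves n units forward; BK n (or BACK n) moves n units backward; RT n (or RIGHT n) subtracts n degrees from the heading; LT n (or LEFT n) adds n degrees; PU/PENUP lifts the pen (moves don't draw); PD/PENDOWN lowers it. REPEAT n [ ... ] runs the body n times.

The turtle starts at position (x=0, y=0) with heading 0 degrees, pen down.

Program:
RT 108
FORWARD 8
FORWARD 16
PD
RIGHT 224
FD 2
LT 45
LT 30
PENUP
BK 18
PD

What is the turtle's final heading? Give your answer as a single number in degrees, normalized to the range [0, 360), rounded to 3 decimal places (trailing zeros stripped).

Answer: 103

Derivation:
Executing turtle program step by step:
Start: pos=(0,0), heading=0, pen down
RT 108: heading 0 -> 252
FD 8: (0,0) -> (-2.472,-7.608) [heading=252, draw]
FD 16: (-2.472,-7.608) -> (-7.416,-22.825) [heading=252, draw]
PD: pen down
RT 224: heading 252 -> 28
FD 2: (-7.416,-22.825) -> (-5.651,-21.886) [heading=28, draw]
LT 45: heading 28 -> 73
LT 30: heading 73 -> 103
PU: pen up
BK 18: (-5.651,-21.886) -> (-1.601,-39.425) [heading=103, move]
PD: pen down
Final: pos=(-1.601,-39.425), heading=103, 3 segment(s) drawn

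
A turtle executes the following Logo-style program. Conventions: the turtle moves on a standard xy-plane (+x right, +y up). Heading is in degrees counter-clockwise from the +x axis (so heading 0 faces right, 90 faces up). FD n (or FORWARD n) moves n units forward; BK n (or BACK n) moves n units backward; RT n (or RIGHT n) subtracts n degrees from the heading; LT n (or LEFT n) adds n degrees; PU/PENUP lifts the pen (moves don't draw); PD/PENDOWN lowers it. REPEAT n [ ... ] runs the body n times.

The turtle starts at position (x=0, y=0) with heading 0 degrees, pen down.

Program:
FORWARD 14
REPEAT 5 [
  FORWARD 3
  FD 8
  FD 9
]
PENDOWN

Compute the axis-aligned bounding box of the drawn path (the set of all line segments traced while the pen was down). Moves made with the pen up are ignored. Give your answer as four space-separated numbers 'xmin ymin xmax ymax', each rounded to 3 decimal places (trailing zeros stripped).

Answer: 0 0 114 0

Derivation:
Executing turtle program step by step:
Start: pos=(0,0), heading=0, pen down
FD 14: (0,0) -> (14,0) [heading=0, draw]
REPEAT 5 [
  -- iteration 1/5 --
  FD 3: (14,0) -> (17,0) [heading=0, draw]
  FD 8: (17,0) -> (25,0) [heading=0, draw]
  FD 9: (25,0) -> (34,0) [heading=0, draw]
  -- iteration 2/5 --
  FD 3: (34,0) -> (37,0) [heading=0, draw]
  FD 8: (37,0) -> (45,0) [heading=0, draw]
  FD 9: (45,0) -> (54,0) [heading=0, draw]
  -- iteration 3/5 --
  FD 3: (54,0) -> (57,0) [heading=0, draw]
  FD 8: (57,0) -> (65,0) [heading=0, draw]
  FD 9: (65,0) -> (74,0) [heading=0, draw]
  -- iteration 4/5 --
  FD 3: (74,0) -> (77,0) [heading=0, draw]
  FD 8: (77,0) -> (85,0) [heading=0, draw]
  FD 9: (85,0) -> (94,0) [heading=0, draw]
  -- iteration 5/5 --
  FD 3: (94,0) -> (97,0) [heading=0, draw]
  FD 8: (97,0) -> (105,0) [heading=0, draw]
  FD 9: (105,0) -> (114,0) [heading=0, draw]
]
PD: pen down
Final: pos=(114,0), heading=0, 16 segment(s) drawn

Segment endpoints: x in {0, 14, 17, 25, 34, 37, 45, 54, 57, 65, 74, 77, 85, 94, 97, 105, 114}, y in {0}
xmin=0, ymin=0, xmax=114, ymax=0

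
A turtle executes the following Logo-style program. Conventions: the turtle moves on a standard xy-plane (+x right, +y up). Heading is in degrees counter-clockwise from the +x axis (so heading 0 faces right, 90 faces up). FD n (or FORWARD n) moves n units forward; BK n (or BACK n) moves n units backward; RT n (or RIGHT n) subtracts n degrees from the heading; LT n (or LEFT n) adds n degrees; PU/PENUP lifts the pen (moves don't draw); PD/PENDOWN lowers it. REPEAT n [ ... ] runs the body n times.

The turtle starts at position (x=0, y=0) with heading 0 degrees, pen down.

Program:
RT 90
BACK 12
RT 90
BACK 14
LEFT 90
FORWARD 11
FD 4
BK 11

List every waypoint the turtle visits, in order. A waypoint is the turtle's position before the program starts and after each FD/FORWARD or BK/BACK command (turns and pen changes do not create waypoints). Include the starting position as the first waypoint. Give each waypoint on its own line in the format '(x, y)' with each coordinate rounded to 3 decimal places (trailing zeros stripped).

Executing turtle program step by step:
Start: pos=(0,0), heading=0, pen down
RT 90: heading 0 -> 270
BK 12: (0,0) -> (0,12) [heading=270, draw]
RT 90: heading 270 -> 180
BK 14: (0,12) -> (14,12) [heading=180, draw]
LT 90: heading 180 -> 270
FD 11: (14,12) -> (14,1) [heading=270, draw]
FD 4: (14,1) -> (14,-3) [heading=270, draw]
BK 11: (14,-3) -> (14,8) [heading=270, draw]
Final: pos=(14,8), heading=270, 5 segment(s) drawn
Waypoints (6 total):
(0, 0)
(0, 12)
(14, 12)
(14, 1)
(14, -3)
(14, 8)

Answer: (0, 0)
(0, 12)
(14, 12)
(14, 1)
(14, -3)
(14, 8)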